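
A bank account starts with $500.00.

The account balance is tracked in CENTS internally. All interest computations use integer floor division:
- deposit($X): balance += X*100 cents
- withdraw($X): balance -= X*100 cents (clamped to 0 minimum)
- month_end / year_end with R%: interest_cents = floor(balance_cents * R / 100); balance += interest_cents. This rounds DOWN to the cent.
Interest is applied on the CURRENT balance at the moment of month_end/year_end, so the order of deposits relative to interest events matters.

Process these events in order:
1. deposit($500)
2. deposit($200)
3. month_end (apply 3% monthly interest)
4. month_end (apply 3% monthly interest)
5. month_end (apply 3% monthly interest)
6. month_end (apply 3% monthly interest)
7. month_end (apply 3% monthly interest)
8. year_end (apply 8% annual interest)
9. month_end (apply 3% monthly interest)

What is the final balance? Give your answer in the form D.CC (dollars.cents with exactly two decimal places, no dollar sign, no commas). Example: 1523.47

Answer: 1547.46

Derivation:
After 1 (deposit($500)): balance=$1000.00 total_interest=$0.00
After 2 (deposit($200)): balance=$1200.00 total_interest=$0.00
After 3 (month_end (apply 3% monthly interest)): balance=$1236.00 total_interest=$36.00
After 4 (month_end (apply 3% monthly interest)): balance=$1273.08 total_interest=$73.08
After 5 (month_end (apply 3% monthly interest)): balance=$1311.27 total_interest=$111.27
After 6 (month_end (apply 3% monthly interest)): balance=$1350.60 total_interest=$150.60
After 7 (month_end (apply 3% monthly interest)): balance=$1391.11 total_interest=$191.11
After 8 (year_end (apply 8% annual interest)): balance=$1502.39 total_interest=$302.39
After 9 (month_end (apply 3% monthly interest)): balance=$1547.46 total_interest=$347.46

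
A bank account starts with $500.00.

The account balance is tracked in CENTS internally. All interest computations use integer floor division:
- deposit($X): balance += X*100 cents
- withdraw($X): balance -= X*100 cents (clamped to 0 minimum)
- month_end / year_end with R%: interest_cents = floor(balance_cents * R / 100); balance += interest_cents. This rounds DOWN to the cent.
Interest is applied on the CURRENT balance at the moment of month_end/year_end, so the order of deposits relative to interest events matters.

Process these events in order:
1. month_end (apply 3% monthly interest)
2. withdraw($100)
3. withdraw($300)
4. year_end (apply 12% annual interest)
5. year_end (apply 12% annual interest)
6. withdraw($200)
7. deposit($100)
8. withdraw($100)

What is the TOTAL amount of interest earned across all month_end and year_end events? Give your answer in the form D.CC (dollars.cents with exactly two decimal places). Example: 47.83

After 1 (month_end (apply 3% monthly interest)): balance=$515.00 total_interest=$15.00
After 2 (withdraw($100)): balance=$415.00 total_interest=$15.00
After 3 (withdraw($300)): balance=$115.00 total_interest=$15.00
After 4 (year_end (apply 12% annual interest)): balance=$128.80 total_interest=$28.80
After 5 (year_end (apply 12% annual interest)): balance=$144.25 total_interest=$44.25
After 6 (withdraw($200)): balance=$0.00 total_interest=$44.25
After 7 (deposit($100)): balance=$100.00 total_interest=$44.25
After 8 (withdraw($100)): balance=$0.00 total_interest=$44.25

Answer: 44.25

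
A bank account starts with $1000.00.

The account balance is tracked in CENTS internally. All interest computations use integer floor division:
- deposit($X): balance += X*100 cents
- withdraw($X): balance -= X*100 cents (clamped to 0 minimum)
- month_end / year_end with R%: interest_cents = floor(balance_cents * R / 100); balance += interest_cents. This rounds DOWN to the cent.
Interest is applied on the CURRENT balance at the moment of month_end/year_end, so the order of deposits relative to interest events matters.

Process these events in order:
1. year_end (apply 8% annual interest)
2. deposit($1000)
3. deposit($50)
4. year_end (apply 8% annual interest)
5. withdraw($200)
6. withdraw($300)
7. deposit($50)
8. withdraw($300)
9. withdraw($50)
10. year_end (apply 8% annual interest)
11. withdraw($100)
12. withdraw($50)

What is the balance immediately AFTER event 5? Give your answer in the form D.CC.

After 1 (year_end (apply 8% annual interest)): balance=$1080.00 total_interest=$80.00
After 2 (deposit($1000)): balance=$2080.00 total_interest=$80.00
After 3 (deposit($50)): balance=$2130.00 total_interest=$80.00
After 4 (year_end (apply 8% annual interest)): balance=$2300.40 total_interest=$250.40
After 5 (withdraw($200)): balance=$2100.40 total_interest=$250.40

Answer: 2100.40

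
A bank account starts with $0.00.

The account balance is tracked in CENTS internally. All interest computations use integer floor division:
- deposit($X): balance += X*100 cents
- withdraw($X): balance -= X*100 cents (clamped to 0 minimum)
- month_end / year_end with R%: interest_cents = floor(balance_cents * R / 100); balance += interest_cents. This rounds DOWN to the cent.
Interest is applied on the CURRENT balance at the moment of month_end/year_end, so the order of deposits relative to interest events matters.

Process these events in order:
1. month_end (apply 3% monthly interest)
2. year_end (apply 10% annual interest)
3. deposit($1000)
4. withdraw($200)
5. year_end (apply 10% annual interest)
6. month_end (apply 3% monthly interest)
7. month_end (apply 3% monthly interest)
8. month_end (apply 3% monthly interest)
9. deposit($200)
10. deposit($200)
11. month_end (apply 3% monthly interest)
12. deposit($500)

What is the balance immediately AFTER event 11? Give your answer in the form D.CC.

After 1 (month_end (apply 3% monthly interest)): balance=$0.00 total_interest=$0.00
After 2 (year_end (apply 10% annual interest)): balance=$0.00 total_interest=$0.00
After 3 (deposit($1000)): balance=$1000.00 total_interest=$0.00
After 4 (withdraw($200)): balance=$800.00 total_interest=$0.00
After 5 (year_end (apply 10% annual interest)): balance=$880.00 total_interest=$80.00
After 6 (month_end (apply 3% monthly interest)): balance=$906.40 total_interest=$106.40
After 7 (month_end (apply 3% monthly interest)): balance=$933.59 total_interest=$133.59
After 8 (month_end (apply 3% monthly interest)): balance=$961.59 total_interest=$161.59
After 9 (deposit($200)): balance=$1161.59 total_interest=$161.59
After 10 (deposit($200)): balance=$1361.59 total_interest=$161.59
After 11 (month_end (apply 3% monthly interest)): balance=$1402.43 total_interest=$202.43

Answer: 1402.43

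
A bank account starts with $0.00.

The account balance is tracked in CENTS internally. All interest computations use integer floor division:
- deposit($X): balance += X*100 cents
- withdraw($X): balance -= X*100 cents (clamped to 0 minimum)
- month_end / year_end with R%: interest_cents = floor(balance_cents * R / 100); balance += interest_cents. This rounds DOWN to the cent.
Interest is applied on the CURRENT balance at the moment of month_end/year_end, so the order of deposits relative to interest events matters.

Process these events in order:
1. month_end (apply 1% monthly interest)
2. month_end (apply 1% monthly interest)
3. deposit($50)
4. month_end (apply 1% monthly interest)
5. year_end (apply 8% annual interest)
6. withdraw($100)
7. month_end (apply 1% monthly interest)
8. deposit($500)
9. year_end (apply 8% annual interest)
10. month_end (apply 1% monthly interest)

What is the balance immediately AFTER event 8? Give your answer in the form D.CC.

Answer: 500.00

Derivation:
After 1 (month_end (apply 1% monthly interest)): balance=$0.00 total_interest=$0.00
After 2 (month_end (apply 1% monthly interest)): balance=$0.00 total_interest=$0.00
After 3 (deposit($50)): balance=$50.00 total_interest=$0.00
After 4 (month_end (apply 1% monthly interest)): balance=$50.50 total_interest=$0.50
After 5 (year_end (apply 8% annual interest)): balance=$54.54 total_interest=$4.54
After 6 (withdraw($100)): balance=$0.00 total_interest=$4.54
After 7 (month_end (apply 1% monthly interest)): balance=$0.00 total_interest=$4.54
After 8 (deposit($500)): balance=$500.00 total_interest=$4.54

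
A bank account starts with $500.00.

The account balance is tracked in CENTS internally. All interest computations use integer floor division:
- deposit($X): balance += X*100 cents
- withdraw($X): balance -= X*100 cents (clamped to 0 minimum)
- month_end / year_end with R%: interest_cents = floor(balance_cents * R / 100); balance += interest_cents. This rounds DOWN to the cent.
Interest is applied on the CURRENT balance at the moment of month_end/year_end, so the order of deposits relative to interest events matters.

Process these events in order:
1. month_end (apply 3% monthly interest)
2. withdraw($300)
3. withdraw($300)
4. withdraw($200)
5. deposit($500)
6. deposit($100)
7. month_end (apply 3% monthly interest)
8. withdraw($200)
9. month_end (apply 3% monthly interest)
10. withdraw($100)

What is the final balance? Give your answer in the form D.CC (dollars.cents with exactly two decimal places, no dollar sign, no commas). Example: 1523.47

After 1 (month_end (apply 3% monthly interest)): balance=$515.00 total_interest=$15.00
After 2 (withdraw($300)): balance=$215.00 total_interest=$15.00
After 3 (withdraw($300)): balance=$0.00 total_interest=$15.00
After 4 (withdraw($200)): balance=$0.00 total_interest=$15.00
After 5 (deposit($500)): balance=$500.00 total_interest=$15.00
After 6 (deposit($100)): balance=$600.00 total_interest=$15.00
After 7 (month_end (apply 3% monthly interest)): balance=$618.00 total_interest=$33.00
After 8 (withdraw($200)): balance=$418.00 total_interest=$33.00
After 9 (month_end (apply 3% monthly interest)): balance=$430.54 total_interest=$45.54
After 10 (withdraw($100)): balance=$330.54 total_interest=$45.54

Answer: 330.54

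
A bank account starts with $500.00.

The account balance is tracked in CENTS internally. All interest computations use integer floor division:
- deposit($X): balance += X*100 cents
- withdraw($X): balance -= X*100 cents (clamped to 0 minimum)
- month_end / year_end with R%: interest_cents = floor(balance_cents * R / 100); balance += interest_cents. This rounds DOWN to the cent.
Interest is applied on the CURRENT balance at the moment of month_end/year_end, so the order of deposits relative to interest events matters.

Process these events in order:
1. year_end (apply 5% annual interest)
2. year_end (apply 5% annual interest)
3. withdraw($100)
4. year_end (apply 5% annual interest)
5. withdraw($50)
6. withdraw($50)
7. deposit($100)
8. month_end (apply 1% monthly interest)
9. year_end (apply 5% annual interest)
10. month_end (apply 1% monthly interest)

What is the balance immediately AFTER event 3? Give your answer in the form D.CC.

Answer: 451.25

Derivation:
After 1 (year_end (apply 5% annual interest)): balance=$525.00 total_interest=$25.00
After 2 (year_end (apply 5% annual interest)): balance=$551.25 total_interest=$51.25
After 3 (withdraw($100)): balance=$451.25 total_interest=$51.25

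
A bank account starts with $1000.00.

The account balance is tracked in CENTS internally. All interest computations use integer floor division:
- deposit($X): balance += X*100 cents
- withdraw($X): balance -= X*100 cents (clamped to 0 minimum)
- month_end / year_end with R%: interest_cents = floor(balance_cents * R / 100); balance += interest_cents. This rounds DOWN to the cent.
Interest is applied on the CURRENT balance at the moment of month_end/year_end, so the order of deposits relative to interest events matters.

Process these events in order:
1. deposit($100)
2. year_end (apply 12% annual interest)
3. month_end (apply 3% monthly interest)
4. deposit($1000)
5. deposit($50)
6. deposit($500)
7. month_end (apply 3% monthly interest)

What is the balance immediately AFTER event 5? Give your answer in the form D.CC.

After 1 (deposit($100)): balance=$1100.00 total_interest=$0.00
After 2 (year_end (apply 12% annual interest)): balance=$1232.00 total_interest=$132.00
After 3 (month_end (apply 3% monthly interest)): balance=$1268.96 total_interest=$168.96
After 4 (deposit($1000)): balance=$2268.96 total_interest=$168.96
After 5 (deposit($50)): balance=$2318.96 total_interest=$168.96

Answer: 2318.96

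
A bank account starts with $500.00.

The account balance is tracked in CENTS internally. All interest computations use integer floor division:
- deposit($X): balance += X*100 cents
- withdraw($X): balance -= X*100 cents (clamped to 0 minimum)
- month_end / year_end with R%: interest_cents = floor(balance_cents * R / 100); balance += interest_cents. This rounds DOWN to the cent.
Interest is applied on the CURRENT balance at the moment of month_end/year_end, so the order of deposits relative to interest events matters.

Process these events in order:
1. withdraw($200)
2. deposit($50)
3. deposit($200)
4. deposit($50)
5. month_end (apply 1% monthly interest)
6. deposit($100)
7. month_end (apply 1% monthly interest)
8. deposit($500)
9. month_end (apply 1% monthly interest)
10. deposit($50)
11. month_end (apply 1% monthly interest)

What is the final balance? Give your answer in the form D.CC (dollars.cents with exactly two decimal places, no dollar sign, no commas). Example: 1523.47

After 1 (withdraw($200)): balance=$300.00 total_interest=$0.00
After 2 (deposit($50)): balance=$350.00 total_interest=$0.00
After 3 (deposit($200)): balance=$550.00 total_interest=$0.00
After 4 (deposit($50)): balance=$600.00 total_interest=$0.00
After 5 (month_end (apply 1% monthly interest)): balance=$606.00 total_interest=$6.00
After 6 (deposit($100)): balance=$706.00 total_interest=$6.00
After 7 (month_end (apply 1% monthly interest)): balance=$713.06 total_interest=$13.06
After 8 (deposit($500)): balance=$1213.06 total_interest=$13.06
After 9 (month_end (apply 1% monthly interest)): balance=$1225.19 total_interest=$25.19
After 10 (deposit($50)): balance=$1275.19 total_interest=$25.19
After 11 (month_end (apply 1% monthly interest)): balance=$1287.94 total_interest=$37.94

Answer: 1287.94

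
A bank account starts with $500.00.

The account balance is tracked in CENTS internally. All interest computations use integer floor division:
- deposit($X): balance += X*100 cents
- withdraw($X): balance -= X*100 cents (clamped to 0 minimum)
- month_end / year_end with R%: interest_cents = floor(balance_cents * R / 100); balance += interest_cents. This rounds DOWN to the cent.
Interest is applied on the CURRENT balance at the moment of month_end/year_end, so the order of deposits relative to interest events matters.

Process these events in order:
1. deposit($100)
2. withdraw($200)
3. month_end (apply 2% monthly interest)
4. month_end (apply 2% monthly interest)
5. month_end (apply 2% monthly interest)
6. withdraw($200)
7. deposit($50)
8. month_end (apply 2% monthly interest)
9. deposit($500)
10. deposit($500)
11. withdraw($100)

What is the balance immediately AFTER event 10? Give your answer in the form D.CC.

After 1 (deposit($100)): balance=$600.00 total_interest=$0.00
After 2 (withdraw($200)): balance=$400.00 total_interest=$0.00
After 3 (month_end (apply 2% monthly interest)): balance=$408.00 total_interest=$8.00
After 4 (month_end (apply 2% monthly interest)): balance=$416.16 total_interest=$16.16
After 5 (month_end (apply 2% monthly interest)): balance=$424.48 total_interest=$24.48
After 6 (withdraw($200)): balance=$224.48 total_interest=$24.48
After 7 (deposit($50)): balance=$274.48 total_interest=$24.48
After 8 (month_end (apply 2% monthly interest)): balance=$279.96 total_interest=$29.96
After 9 (deposit($500)): balance=$779.96 total_interest=$29.96
After 10 (deposit($500)): balance=$1279.96 total_interest=$29.96

Answer: 1279.96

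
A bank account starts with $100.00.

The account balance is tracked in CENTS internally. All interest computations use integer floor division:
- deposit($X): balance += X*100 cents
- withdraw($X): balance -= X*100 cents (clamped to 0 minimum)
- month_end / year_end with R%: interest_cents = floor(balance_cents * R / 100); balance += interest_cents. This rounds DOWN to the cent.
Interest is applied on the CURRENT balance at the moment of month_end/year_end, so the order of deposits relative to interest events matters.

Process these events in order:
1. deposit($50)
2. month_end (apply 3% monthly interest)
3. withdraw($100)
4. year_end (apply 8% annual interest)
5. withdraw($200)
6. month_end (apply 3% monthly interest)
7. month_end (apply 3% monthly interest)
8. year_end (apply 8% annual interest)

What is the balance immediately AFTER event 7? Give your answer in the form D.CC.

Answer: 0.00

Derivation:
After 1 (deposit($50)): balance=$150.00 total_interest=$0.00
After 2 (month_end (apply 3% monthly interest)): balance=$154.50 total_interest=$4.50
After 3 (withdraw($100)): balance=$54.50 total_interest=$4.50
After 4 (year_end (apply 8% annual interest)): balance=$58.86 total_interest=$8.86
After 5 (withdraw($200)): balance=$0.00 total_interest=$8.86
After 6 (month_end (apply 3% monthly interest)): balance=$0.00 total_interest=$8.86
After 7 (month_end (apply 3% monthly interest)): balance=$0.00 total_interest=$8.86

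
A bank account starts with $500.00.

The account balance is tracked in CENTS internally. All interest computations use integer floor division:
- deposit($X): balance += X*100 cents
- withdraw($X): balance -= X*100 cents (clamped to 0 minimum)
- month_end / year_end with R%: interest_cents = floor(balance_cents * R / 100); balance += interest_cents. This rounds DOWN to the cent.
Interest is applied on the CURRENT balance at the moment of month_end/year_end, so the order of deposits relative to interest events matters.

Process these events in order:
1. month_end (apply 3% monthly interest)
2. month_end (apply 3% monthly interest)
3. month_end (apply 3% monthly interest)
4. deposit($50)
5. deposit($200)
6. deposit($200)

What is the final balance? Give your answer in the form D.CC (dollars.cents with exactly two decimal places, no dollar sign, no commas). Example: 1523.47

After 1 (month_end (apply 3% monthly interest)): balance=$515.00 total_interest=$15.00
After 2 (month_end (apply 3% monthly interest)): balance=$530.45 total_interest=$30.45
After 3 (month_end (apply 3% monthly interest)): balance=$546.36 total_interest=$46.36
After 4 (deposit($50)): balance=$596.36 total_interest=$46.36
After 5 (deposit($200)): balance=$796.36 total_interest=$46.36
After 6 (deposit($200)): balance=$996.36 total_interest=$46.36

Answer: 996.36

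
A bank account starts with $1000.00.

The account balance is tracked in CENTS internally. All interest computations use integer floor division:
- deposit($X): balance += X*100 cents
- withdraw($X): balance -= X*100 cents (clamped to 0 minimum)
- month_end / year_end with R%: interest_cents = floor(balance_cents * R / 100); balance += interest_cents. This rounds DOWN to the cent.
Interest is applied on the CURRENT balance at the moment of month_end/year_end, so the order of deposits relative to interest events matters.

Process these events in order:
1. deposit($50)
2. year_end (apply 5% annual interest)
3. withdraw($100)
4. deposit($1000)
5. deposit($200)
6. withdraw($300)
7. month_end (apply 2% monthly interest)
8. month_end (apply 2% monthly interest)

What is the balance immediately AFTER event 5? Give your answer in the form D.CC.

Answer: 2202.50

Derivation:
After 1 (deposit($50)): balance=$1050.00 total_interest=$0.00
After 2 (year_end (apply 5% annual interest)): balance=$1102.50 total_interest=$52.50
After 3 (withdraw($100)): balance=$1002.50 total_interest=$52.50
After 4 (deposit($1000)): balance=$2002.50 total_interest=$52.50
After 5 (deposit($200)): balance=$2202.50 total_interest=$52.50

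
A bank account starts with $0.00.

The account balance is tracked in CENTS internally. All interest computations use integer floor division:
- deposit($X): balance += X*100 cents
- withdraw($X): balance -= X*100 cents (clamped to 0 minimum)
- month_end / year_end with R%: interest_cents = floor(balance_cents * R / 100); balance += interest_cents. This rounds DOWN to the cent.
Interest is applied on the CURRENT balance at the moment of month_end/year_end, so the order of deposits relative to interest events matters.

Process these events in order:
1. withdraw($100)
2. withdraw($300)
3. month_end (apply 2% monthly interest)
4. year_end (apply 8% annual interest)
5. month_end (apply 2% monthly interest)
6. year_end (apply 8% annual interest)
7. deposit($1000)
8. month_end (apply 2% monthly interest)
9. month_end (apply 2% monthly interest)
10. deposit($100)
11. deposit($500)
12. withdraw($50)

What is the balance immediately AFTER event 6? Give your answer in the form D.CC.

After 1 (withdraw($100)): balance=$0.00 total_interest=$0.00
After 2 (withdraw($300)): balance=$0.00 total_interest=$0.00
After 3 (month_end (apply 2% monthly interest)): balance=$0.00 total_interest=$0.00
After 4 (year_end (apply 8% annual interest)): balance=$0.00 total_interest=$0.00
After 5 (month_end (apply 2% monthly interest)): balance=$0.00 total_interest=$0.00
After 6 (year_end (apply 8% annual interest)): balance=$0.00 total_interest=$0.00

Answer: 0.00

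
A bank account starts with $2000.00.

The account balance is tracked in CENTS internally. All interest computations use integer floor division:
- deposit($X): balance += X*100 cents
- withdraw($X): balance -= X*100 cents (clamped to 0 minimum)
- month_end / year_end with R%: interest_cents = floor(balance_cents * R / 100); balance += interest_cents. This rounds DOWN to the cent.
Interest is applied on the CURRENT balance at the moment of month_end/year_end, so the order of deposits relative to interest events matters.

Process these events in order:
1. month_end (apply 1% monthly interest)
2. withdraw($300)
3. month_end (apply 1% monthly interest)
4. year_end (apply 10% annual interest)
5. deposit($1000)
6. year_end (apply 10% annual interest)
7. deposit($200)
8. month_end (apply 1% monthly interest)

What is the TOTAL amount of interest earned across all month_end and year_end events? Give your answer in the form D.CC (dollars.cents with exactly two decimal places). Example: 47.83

Answer: 536.03

Derivation:
After 1 (month_end (apply 1% monthly interest)): balance=$2020.00 total_interest=$20.00
After 2 (withdraw($300)): balance=$1720.00 total_interest=$20.00
After 3 (month_end (apply 1% monthly interest)): balance=$1737.20 total_interest=$37.20
After 4 (year_end (apply 10% annual interest)): balance=$1910.92 total_interest=$210.92
After 5 (deposit($1000)): balance=$2910.92 total_interest=$210.92
After 6 (year_end (apply 10% annual interest)): balance=$3202.01 total_interest=$502.01
After 7 (deposit($200)): balance=$3402.01 total_interest=$502.01
After 8 (month_end (apply 1% monthly interest)): balance=$3436.03 total_interest=$536.03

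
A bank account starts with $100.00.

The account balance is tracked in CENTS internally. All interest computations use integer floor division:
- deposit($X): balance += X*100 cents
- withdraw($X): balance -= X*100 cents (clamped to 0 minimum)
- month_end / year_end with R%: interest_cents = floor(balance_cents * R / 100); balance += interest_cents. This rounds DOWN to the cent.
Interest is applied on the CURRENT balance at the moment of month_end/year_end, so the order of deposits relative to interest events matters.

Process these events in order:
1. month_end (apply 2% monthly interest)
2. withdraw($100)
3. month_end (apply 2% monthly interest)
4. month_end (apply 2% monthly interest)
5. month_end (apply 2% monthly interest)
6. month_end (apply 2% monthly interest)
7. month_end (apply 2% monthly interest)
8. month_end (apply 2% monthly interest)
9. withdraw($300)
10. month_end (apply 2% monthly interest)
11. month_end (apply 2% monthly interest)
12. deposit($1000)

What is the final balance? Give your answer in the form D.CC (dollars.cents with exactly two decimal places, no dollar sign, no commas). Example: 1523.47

Answer: 1000.00

Derivation:
After 1 (month_end (apply 2% monthly interest)): balance=$102.00 total_interest=$2.00
After 2 (withdraw($100)): balance=$2.00 total_interest=$2.00
After 3 (month_end (apply 2% monthly interest)): balance=$2.04 total_interest=$2.04
After 4 (month_end (apply 2% monthly interest)): balance=$2.08 total_interest=$2.08
After 5 (month_end (apply 2% monthly interest)): balance=$2.12 total_interest=$2.12
After 6 (month_end (apply 2% monthly interest)): balance=$2.16 total_interest=$2.16
After 7 (month_end (apply 2% monthly interest)): balance=$2.20 total_interest=$2.20
After 8 (month_end (apply 2% monthly interest)): balance=$2.24 total_interest=$2.24
After 9 (withdraw($300)): balance=$0.00 total_interest=$2.24
After 10 (month_end (apply 2% monthly interest)): balance=$0.00 total_interest=$2.24
After 11 (month_end (apply 2% monthly interest)): balance=$0.00 total_interest=$2.24
After 12 (deposit($1000)): balance=$1000.00 total_interest=$2.24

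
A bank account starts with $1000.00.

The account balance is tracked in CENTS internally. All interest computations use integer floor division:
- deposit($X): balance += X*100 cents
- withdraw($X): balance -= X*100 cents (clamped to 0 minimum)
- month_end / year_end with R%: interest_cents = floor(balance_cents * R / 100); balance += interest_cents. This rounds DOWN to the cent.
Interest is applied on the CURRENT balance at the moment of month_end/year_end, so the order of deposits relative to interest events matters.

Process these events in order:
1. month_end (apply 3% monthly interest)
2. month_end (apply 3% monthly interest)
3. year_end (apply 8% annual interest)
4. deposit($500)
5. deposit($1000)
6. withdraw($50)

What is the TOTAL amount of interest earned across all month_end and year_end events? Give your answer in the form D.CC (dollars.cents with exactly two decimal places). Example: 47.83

Answer: 145.77

Derivation:
After 1 (month_end (apply 3% monthly interest)): balance=$1030.00 total_interest=$30.00
After 2 (month_end (apply 3% monthly interest)): balance=$1060.90 total_interest=$60.90
After 3 (year_end (apply 8% annual interest)): balance=$1145.77 total_interest=$145.77
After 4 (deposit($500)): balance=$1645.77 total_interest=$145.77
After 5 (deposit($1000)): balance=$2645.77 total_interest=$145.77
After 6 (withdraw($50)): balance=$2595.77 total_interest=$145.77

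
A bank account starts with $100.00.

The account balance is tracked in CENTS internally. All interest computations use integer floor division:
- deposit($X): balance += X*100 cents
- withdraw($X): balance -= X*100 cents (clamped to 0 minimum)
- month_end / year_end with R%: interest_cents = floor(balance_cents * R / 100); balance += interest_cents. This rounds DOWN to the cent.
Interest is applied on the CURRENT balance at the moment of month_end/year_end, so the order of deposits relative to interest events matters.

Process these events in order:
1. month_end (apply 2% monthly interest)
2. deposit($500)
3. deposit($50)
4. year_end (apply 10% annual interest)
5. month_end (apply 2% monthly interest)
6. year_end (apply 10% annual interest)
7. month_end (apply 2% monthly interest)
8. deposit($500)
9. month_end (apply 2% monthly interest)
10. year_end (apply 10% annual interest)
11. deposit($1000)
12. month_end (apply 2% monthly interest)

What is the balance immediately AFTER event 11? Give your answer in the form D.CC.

Answer: 2481.90

Derivation:
After 1 (month_end (apply 2% monthly interest)): balance=$102.00 total_interest=$2.00
After 2 (deposit($500)): balance=$602.00 total_interest=$2.00
After 3 (deposit($50)): balance=$652.00 total_interest=$2.00
After 4 (year_end (apply 10% annual interest)): balance=$717.20 total_interest=$67.20
After 5 (month_end (apply 2% monthly interest)): balance=$731.54 total_interest=$81.54
After 6 (year_end (apply 10% annual interest)): balance=$804.69 total_interest=$154.69
After 7 (month_end (apply 2% monthly interest)): balance=$820.78 total_interest=$170.78
After 8 (deposit($500)): balance=$1320.78 total_interest=$170.78
After 9 (month_end (apply 2% monthly interest)): balance=$1347.19 total_interest=$197.19
After 10 (year_end (apply 10% annual interest)): balance=$1481.90 total_interest=$331.90
After 11 (deposit($1000)): balance=$2481.90 total_interest=$331.90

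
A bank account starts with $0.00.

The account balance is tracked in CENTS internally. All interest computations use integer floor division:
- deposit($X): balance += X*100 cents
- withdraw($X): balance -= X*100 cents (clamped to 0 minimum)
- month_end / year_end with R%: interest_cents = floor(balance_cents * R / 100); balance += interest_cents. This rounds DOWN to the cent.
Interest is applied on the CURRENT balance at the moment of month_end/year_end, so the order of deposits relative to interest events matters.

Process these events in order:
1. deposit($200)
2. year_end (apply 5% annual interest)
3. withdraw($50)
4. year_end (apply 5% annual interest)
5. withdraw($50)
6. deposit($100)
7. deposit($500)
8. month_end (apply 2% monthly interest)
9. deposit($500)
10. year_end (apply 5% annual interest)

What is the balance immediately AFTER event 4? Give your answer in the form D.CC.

After 1 (deposit($200)): balance=$200.00 total_interest=$0.00
After 2 (year_end (apply 5% annual interest)): balance=$210.00 total_interest=$10.00
After 3 (withdraw($50)): balance=$160.00 total_interest=$10.00
After 4 (year_end (apply 5% annual interest)): balance=$168.00 total_interest=$18.00

Answer: 168.00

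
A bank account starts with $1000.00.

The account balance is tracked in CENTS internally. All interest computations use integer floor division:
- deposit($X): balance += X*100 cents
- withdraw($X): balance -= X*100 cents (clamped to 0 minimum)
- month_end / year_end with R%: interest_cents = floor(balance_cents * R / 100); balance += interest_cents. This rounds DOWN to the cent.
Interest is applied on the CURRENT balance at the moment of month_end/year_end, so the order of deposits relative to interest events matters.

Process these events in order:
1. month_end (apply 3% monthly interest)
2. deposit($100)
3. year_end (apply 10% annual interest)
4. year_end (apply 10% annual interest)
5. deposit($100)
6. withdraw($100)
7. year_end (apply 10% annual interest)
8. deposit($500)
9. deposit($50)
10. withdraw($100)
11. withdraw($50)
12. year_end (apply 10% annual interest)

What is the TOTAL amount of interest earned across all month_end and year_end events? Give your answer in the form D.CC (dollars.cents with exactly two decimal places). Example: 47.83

Answer: 594.43

Derivation:
After 1 (month_end (apply 3% monthly interest)): balance=$1030.00 total_interest=$30.00
After 2 (deposit($100)): balance=$1130.00 total_interest=$30.00
After 3 (year_end (apply 10% annual interest)): balance=$1243.00 total_interest=$143.00
After 4 (year_end (apply 10% annual interest)): balance=$1367.30 total_interest=$267.30
After 5 (deposit($100)): balance=$1467.30 total_interest=$267.30
After 6 (withdraw($100)): balance=$1367.30 total_interest=$267.30
After 7 (year_end (apply 10% annual interest)): balance=$1504.03 total_interest=$404.03
After 8 (deposit($500)): balance=$2004.03 total_interest=$404.03
After 9 (deposit($50)): balance=$2054.03 total_interest=$404.03
After 10 (withdraw($100)): balance=$1954.03 total_interest=$404.03
After 11 (withdraw($50)): balance=$1904.03 total_interest=$404.03
After 12 (year_end (apply 10% annual interest)): balance=$2094.43 total_interest=$594.43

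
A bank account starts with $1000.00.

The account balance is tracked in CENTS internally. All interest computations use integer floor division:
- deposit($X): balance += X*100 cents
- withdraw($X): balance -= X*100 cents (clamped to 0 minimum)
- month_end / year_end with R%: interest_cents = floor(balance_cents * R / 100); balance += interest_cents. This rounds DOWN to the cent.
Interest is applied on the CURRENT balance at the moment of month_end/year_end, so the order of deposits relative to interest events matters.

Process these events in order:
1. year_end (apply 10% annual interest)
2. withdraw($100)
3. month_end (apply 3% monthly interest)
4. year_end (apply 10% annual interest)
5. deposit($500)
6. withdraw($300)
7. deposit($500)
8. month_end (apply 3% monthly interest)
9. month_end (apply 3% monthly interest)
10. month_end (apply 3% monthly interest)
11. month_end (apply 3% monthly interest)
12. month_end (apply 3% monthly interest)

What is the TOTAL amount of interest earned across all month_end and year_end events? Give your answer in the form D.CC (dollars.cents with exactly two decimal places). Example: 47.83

Answer: 524.92

Derivation:
After 1 (year_end (apply 10% annual interest)): balance=$1100.00 total_interest=$100.00
After 2 (withdraw($100)): balance=$1000.00 total_interest=$100.00
After 3 (month_end (apply 3% monthly interest)): balance=$1030.00 total_interest=$130.00
After 4 (year_end (apply 10% annual interest)): balance=$1133.00 total_interest=$233.00
After 5 (deposit($500)): balance=$1633.00 total_interest=$233.00
After 6 (withdraw($300)): balance=$1333.00 total_interest=$233.00
After 7 (deposit($500)): balance=$1833.00 total_interest=$233.00
After 8 (month_end (apply 3% monthly interest)): balance=$1887.99 total_interest=$287.99
After 9 (month_end (apply 3% monthly interest)): balance=$1944.62 total_interest=$344.62
After 10 (month_end (apply 3% monthly interest)): balance=$2002.95 total_interest=$402.95
After 11 (month_end (apply 3% monthly interest)): balance=$2063.03 total_interest=$463.03
After 12 (month_end (apply 3% monthly interest)): balance=$2124.92 total_interest=$524.92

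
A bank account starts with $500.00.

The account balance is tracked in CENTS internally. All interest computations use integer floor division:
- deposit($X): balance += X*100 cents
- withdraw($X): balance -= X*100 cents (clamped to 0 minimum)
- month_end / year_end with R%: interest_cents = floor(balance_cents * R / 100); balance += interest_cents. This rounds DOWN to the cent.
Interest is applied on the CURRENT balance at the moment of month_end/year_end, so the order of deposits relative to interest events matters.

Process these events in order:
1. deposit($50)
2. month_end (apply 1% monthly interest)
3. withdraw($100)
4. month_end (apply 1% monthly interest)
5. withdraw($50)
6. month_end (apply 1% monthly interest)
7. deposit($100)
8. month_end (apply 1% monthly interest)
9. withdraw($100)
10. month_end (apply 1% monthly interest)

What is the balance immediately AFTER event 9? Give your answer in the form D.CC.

Answer: 419.29

Derivation:
After 1 (deposit($50)): balance=$550.00 total_interest=$0.00
After 2 (month_end (apply 1% monthly interest)): balance=$555.50 total_interest=$5.50
After 3 (withdraw($100)): balance=$455.50 total_interest=$5.50
After 4 (month_end (apply 1% monthly interest)): balance=$460.05 total_interest=$10.05
After 5 (withdraw($50)): balance=$410.05 total_interest=$10.05
After 6 (month_end (apply 1% monthly interest)): balance=$414.15 total_interest=$14.15
After 7 (deposit($100)): balance=$514.15 total_interest=$14.15
After 8 (month_end (apply 1% monthly interest)): balance=$519.29 total_interest=$19.29
After 9 (withdraw($100)): balance=$419.29 total_interest=$19.29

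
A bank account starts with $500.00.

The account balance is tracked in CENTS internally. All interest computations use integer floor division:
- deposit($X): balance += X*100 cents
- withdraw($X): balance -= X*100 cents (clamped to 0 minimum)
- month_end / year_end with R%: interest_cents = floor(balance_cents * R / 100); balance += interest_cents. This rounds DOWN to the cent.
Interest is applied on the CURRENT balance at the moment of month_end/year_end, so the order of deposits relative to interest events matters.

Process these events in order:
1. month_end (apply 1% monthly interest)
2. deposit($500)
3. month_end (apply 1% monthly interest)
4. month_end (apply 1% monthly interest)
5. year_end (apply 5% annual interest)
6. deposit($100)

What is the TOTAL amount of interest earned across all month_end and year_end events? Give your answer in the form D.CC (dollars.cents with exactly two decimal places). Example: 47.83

After 1 (month_end (apply 1% monthly interest)): balance=$505.00 total_interest=$5.00
After 2 (deposit($500)): balance=$1005.00 total_interest=$5.00
After 3 (month_end (apply 1% monthly interest)): balance=$1015.05 total_interest=$15.05
After 4 (month_end (apply 1% monthly interest)): balance=$1025.20 total_interest=$25.20
After 5 (year_end (apply 5% annual interest)): balance=$1076.46 total_interest=$76.46
After 6 (deposit($100)): balance=$1176.46 total_interest=$76.46

Answer: 76.46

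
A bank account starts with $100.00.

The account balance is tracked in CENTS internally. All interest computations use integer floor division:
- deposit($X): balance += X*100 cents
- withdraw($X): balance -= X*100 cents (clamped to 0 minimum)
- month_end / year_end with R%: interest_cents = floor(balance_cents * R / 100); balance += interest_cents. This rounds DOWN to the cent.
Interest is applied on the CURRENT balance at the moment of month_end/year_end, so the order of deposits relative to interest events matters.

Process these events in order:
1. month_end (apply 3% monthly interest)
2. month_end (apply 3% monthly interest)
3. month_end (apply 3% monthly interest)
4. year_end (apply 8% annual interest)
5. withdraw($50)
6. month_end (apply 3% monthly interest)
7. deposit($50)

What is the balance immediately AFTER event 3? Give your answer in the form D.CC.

Answer: 109.27

Derivation:
After 1 (month_end (apply 3% monthly interest)): balance=$103.00 total_interest=$3.00
After 2 (month_end (apply 3% monthly interest)): balance=$106.09 total_interest=$6.09
After 3 (month_end (apply 3% monthly interest)): balance=$109.27 total_interest=$9.27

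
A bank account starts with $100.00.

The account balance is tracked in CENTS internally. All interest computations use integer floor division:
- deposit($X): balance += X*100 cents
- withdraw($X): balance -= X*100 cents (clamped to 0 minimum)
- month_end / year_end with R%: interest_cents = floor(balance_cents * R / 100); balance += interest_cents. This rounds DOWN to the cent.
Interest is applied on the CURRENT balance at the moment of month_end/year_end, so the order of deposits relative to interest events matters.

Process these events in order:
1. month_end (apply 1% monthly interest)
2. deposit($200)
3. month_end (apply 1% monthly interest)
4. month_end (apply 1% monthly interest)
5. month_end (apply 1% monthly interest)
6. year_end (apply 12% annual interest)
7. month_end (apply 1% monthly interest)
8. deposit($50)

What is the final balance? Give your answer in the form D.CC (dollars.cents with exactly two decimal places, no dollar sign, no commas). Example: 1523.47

Answer: 400.80

Derivation:
After 1 (month_end (apply 1% monthly interest)): balance=$101.00 total_interest=$1.00
After 2 (deposit($200)): balance=$301.00 total_interest=$1.00
After 3 (month_end (apply 1% monthly interest)): balance=$304.01 total_interest=$4.01
After 4 (month_end (apply 1% monthly interest)): balance=$307.05 total_interest=$7.05
After 5 (month_end (apply 1% monthly interest)): balance=$310.12 total_interest=$10.12
After 6 (year_end (apply 12% annual interest)): balance=$347.33 total_interest=$47.33
After 7 (month_end (apply 1% monthly interest)): balance=$350.80 total_interest=$50.80
After 8 (deposit($50)): balance=$400.80 total_interest=$50.80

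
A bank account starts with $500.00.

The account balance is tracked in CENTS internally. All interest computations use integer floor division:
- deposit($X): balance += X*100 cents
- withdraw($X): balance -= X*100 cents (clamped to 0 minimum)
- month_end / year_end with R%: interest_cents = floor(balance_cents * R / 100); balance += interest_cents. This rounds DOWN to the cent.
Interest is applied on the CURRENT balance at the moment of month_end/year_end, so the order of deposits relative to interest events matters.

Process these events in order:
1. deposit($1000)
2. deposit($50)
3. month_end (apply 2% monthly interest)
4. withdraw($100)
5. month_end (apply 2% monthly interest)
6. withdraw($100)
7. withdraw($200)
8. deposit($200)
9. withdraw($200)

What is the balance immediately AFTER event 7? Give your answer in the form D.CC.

Answer: 1210.62

Derivation:
After 1 (deposit($1000)): balance=$1500.00 total_interest=$0.00
After 2 (deposit($50)): balance=$1550.00 total_interest=$0.00
After 3 (month_end (apply 2% monthly interest)): balance=$1581.00 total_interest=$31.00
After 4 (withdraw($100)): balance=$1481.00 total_interest=$31.00
After 5 (month_end (apply 2% monthly interest)): balance=$1510.62 total_interest=$60.62
After 6 (withdraw($100)): balance=$1410.62 total_interest=$60.62
After 7 (withdraw($200)): balance=$1210.62 total_interest=$60.62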